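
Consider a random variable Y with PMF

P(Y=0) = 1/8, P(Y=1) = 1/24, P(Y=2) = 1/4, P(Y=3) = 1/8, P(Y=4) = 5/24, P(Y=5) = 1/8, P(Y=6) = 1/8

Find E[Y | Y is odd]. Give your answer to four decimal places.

P(Y is odd) = 1/24 + 1/8 + 1/8 = 7/24.
E[Y | Y is odd] = [1·1/24 + 3·1/8 + 5·1/8] / (7/24)
 = 25/24 / (7/24)
 = 25/7

3.5714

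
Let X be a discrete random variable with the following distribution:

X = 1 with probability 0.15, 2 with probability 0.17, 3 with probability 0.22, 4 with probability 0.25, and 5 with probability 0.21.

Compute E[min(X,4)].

2.99

E[min(X,4)] = Σ min(x,4)·P(X=x)
 = 1·0.15 + 2·0.17 + 3·0.22 + 4·0.25 + 4·0.21
 = 0.15 + 0.34 + 0.66 + 1 + 0.84
 = 2.99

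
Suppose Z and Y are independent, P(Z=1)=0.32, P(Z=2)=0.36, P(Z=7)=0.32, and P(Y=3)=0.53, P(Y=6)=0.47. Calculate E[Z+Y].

7.69

E[Z+Y] = Σ_z Σ_y (z+y) · P(Z=z)P(Y=y)
 = 4·0.1696 + 7·0.1504 + 5·0.1908 + 8·0.1692 + 10·0.1696 + 13·0.1504
 = 0.6784 + 1.0528 + 0.954 + 1.3536 + 1.696 + 1.9552
 = 7.69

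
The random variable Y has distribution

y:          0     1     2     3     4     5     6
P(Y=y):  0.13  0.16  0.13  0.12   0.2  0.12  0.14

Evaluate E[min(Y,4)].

E[min(Y,4)] = Σ min(y,4)·P(Y=y)
 = 0·0.13 + 1·0.16 + 2·0.13 + 3·0.12 + 4·0.2 + 4·0.12 + 4·0.14
 = 0 + 0.16 + 0.26 + 0.36 + 0.8 + 0.48 + 0.56
 = 2.62

2.62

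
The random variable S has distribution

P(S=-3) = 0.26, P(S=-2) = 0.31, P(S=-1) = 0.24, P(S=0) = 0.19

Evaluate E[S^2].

3.82

E[S^2] = Σ s^2·P(S=s)
 = 9·0.26 + 4·0.31 + 1·0.24 + 0·0.19
 = 2.34 + 1.24 + 0.24 + 0
 = 3.82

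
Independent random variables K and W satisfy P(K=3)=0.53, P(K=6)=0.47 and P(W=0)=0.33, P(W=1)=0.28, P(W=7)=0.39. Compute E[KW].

13.2741

E[KW] = Σ_k Σ_w kw · P(K=k)P(W=w)
 = 0·0.1749 + 3·0.1484 + 21·0.2067 + 0·0.1551 + 6·0.1316 + 42·0.1833
 = 0 + 0.4452 + 4.3407 + 0 + 0.7896 + 7.6986
 = 13.2741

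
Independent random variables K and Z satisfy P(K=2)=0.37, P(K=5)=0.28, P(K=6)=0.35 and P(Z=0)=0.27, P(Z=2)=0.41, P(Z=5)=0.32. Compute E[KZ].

E[KZ] = Σ_k Σ_z kz · P(K=k)P(Z=z)
 = 0·0.0999 + 4·0.1517 + 10·0.1184 + 0·0.0756 + 10·0.1148 + 25·0.0896 + 0·0.0945 + 12·0.1435 + 30·0.112
 = 0 + 0.6068 + 1.184 + 0 + 1.148 + 2.24 + 0 + 1.722 + 3.36
 = 10.2608

10.2608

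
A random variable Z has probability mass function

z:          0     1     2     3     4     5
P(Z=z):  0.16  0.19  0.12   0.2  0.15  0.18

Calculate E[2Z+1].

E[2Z+1] = Σ (2z+1)·P(Z=z)
 = 1·0.16 + 3·0.19 + 5·0.12 + 7·0.2 + 9·0.15 + 11·0.18
 = 0.16 + 0.57 + 0.6 + 1.4 + 1.35 + 1.98
 = 6.06

6.06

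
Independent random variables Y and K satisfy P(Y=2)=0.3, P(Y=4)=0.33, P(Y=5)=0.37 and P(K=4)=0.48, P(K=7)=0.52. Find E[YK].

20.9612

E[YK] = Σ_y Σ_k yk · P(Y=y)P(K=k)
 = 8·0.144 + 14·0.156 + 16·0.1584 + 28·0.1716 + 20·0.1776 + 35·0.1924
 = 1.152 + 2.184 + 2.5344 + 4.8048 + 3.552 + 6.734
 = 20.9612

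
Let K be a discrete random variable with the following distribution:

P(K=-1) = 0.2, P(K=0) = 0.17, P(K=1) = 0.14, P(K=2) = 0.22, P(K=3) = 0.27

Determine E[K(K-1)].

2.46

E[K(K-1)] = Σ k(k-1)·P(K=k)
 = 2·0.2 + 0·0.17 + 0·0.14 + 2·0.22 + 6·0.27
 = 0.4 + 0 + 0 + 0.44 + 1.62
 = 2.46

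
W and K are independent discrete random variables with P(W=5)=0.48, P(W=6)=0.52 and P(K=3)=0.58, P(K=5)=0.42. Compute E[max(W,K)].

5.52

E[max(W,K)] = Σ_w Σ_k max(w,k) · P(W=w)P(K=k)
 = 5·0.2784 + 5·0.2016 + 6·0.3016 + 6·0.2184
 = 1.392 + 1.008 + 1.8096 + 1.3104
 = 5.52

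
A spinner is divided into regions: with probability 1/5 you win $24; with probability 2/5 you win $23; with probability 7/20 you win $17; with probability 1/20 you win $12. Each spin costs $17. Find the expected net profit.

E[payout] = 24·1/5 + 23·2/5 + 17·7/20 + 12·1/20
 = 24/5 + 46/5 + 119/20 + 3/5
 = 411/20
Net = 411/20 - 17 = 71/20

3.55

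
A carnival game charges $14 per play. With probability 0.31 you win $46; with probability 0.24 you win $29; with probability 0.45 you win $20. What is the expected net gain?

E[payout] = 46·0.31 + 29·0.24 + 20·0.45
 = 14.26 + 6.96 + 9
 = 30.22
Net = 30.22 - 14 = 16.22

16.22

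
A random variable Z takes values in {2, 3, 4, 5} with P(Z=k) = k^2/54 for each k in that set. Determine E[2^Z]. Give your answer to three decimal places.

E[2^Z] = Σ 2^z·P(Z=z)
 = 4·2/27 + 8·1/6 + 16·8/27 + 32·25/54
 = 8/27 + 4/3 + 128/27 + 400/27
 = 572/27

21.185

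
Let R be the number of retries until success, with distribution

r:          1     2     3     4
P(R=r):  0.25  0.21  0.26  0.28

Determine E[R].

2.57

E[R] = Σ r·P(R=r)
 = 1·0.25 + 2·0.21 + 3·0.26 + 4·0.28
 = 0.25 + 0.42 + 0.78 + 1.12
 = 2.57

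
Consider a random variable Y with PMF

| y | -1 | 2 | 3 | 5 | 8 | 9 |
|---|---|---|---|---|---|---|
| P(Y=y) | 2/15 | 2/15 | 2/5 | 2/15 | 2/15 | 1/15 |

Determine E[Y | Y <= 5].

P(Y <= 5) = 2/15 + 2/15 + 2/5 + 2/15 = 4/5.
E[Y | Y <= 5] = [(-1)·2/15 + 2·2/15 + 3·2/5 + 5·2/15] / (4/5)
 = 2 / (4/5)
 = 5/2

2.5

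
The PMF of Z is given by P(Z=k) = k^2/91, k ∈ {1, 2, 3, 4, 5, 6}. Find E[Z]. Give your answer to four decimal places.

E[Z] = Σ z·P(Z=z)
 = 1·1/91 + 2·4/91 + 3·9/91 + 4·16/91 + 5·25/91 + 6·36/91
 = 1/91 + 8/91 + 27/91 + 64/91 + 125/91 + 216/91
 = 63/13

4.8462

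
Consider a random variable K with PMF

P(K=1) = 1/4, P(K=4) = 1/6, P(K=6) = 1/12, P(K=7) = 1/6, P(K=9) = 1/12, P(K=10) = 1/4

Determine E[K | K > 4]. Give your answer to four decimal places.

P(K > 4) = 1/12 + 1/6 + 1/12 + 1/4 = 7/12.
E[K | K > 4] = [6·1/12 + 7·1/6 + 9·1/12 + 10·1/4] / (7/12)
 = 59/12 / (7/12)
 = 59/7

8.4286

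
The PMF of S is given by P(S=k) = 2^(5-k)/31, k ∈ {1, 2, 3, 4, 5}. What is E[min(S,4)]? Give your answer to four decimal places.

E[min(S,4)] = Σ min(s,4)·P(S=s)
 = 1·16/31 + 2·8/31 + 3·4/31 + 4·2/31 + 4·1/31
 = 16/31 + 16/31 + 12/31 + 8/31 + 4/31
 = 56/31

1.8065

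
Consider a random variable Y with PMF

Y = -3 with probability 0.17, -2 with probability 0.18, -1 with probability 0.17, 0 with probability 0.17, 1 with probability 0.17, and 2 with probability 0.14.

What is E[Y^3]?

E[Y^3] = Σ y^3·P(Y=y)
 = (-27)·0.17 + (-8)·0.18 + (-1)·0.17 + 0·0.17 + 1·0.17 + 8·0.14
 = (-4.59) + (-1.44) + (-0.17) + 0 + 0.17 + 1.12
 = -4.91

-4.91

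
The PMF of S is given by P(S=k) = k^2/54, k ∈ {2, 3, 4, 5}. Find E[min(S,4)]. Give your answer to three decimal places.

E[min(S,4)] = Σ min(s,4)·P(S=s)
 = 2·2/27 + 3·1/6 + 4·8/27 + 4·25/54
 = 4/27 + 1/2 + 32/27 + 50/27
 = 199/54

3.685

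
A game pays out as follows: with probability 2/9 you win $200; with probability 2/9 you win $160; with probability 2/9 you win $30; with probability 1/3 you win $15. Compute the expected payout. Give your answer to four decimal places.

91.6667

E[payout] = 200·2/9 + 160·2/9 + 30·2/9 + 15·1/3
 = 400/9 + 320/9 + 20/3 + 5
 = 275/3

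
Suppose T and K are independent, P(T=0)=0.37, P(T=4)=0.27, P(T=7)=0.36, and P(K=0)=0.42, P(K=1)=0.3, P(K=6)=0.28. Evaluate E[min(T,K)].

E[min(T,K)] = Σ_t Σ_k min(t,k) · P(T=t)P(K=k)
 = 0·0.1554 + 0·0.111 + 0·0.1036 + 0·0.1134 + 1·0.081 + 4·0.0756 + 0·0.1512 + 1·0.108 + 6·0.1008
 = 0 + 0 + 0 + 0 + 0.081 + 0.3024 + 0 + 0.108 + 0.6048
 = 1.0962

1.0962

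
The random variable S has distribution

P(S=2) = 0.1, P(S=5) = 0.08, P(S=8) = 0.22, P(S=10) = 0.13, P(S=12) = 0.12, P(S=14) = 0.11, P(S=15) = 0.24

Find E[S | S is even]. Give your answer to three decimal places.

9.176

P(S is even) = 0.1 + 0.22 + 0.13 + 0.12 + 0.11 = 0.68.
E[S | S is even] = [2·0.1 + 8·0.22 + 10·0.13 + 12·0.12 + 14·0.11] / 0.68
 = 6.24 / 0.68
 = 156/17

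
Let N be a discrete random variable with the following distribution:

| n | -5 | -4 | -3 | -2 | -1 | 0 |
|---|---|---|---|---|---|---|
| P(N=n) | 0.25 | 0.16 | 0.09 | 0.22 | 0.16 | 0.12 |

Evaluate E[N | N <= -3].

-4.32

P(N <= -3) = 0.25 + 0.16 + 0.09 = 0.5.
E[N | N <= -3] = [(-5)·0.25 + (-4)·0.16 + (-3)·0.09] / 0.5
 = -2.16 / 0.5
 = -108/25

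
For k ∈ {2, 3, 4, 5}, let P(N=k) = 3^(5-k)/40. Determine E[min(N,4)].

2.425

E[min(N,4)] = Σ min(n,4)·P(N=n)
 = 2·27/40 + 3·9/40 + 4·3/40 + 4·1/40
 = 27/20 + 27/40 + 3/10 + 1/10
 = 97/40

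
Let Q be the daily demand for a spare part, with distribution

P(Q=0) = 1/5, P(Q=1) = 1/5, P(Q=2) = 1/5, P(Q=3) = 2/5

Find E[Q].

1.8

E[Q] = Σ q·P(Q=q)
 = 0·1/5 + 1·1/5 + 2·1/5 + 3·2/5
 = 0 + 1/5 + 2/5 + 6/5
 = 9/5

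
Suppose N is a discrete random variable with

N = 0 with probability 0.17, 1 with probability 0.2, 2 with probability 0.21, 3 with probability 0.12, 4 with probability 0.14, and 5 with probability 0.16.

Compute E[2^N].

E[2^N] = Σ 2^n·P(N=n)
 = 1·0.17 + 2·0.2 + 4·0.21 + 8·0.12 + 16·0.14 + 32·0.16
 = 0.17 + 0.4 + 0.84 + 0.96 + 2.24 + 5.12
 = 9.73

9.73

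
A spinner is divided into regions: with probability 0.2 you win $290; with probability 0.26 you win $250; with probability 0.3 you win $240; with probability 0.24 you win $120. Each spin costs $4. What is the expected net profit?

219.8

E[payout] = 290·0.2 + 250·0.26 + 240·0.3 + 120·0.24
 = 58 + 65 + 72 + 28.8
 = 223.8
Net = 223.8 - 4 = 219.8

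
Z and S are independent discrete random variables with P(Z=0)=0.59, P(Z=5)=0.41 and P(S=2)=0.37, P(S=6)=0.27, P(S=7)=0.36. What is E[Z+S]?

6.93

E[Z+S] = Σ_z Σ_s (z+s) · P(Z=z)P(S=s)
 = 2·0.2183 + 6·0.1593 + 7·0.2124 + 7·0.1517 + 11·0.1107 + 12·0.1476
 = 0.4366 + 0.9558 + 1.4868 + 1.0619 + 1.2177 + 1.7712
 = 6.93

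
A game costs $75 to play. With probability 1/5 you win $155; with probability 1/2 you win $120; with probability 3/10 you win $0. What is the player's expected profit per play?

16

E[payout] = 155·1/5 + 120·1/2 + 0·3/10
 = 31 + 60 + 0
 = 91
Net = 91 - 75 = 16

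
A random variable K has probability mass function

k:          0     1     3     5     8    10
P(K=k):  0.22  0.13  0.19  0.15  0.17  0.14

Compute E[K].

4.21

E[K] = Σ k·P(K=k)
 = 0·0.22 + 1·0.13 + 3·0.19 + 5·0.15 + 8·0.17 + 10·0.14
 = 0 + 0.13 + 0.57 + 0.75 + 1.36 + 1.4
 = 4.21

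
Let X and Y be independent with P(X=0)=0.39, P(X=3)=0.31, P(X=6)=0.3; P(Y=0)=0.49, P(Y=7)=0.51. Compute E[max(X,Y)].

4.9077

E[max(X,Y)] = Σ_x Σ_y max(x,y) · P(X=x)P(Y=y)
 = 0·0.1911 + 7·0.1989 + 3·0.1519 + 7·0.1581 + 6·0.147 + 7·0.153
 = 0 + 1.3923 + 0.4557 + 1.1067 + 0.882 + 1.071
 = 4.9077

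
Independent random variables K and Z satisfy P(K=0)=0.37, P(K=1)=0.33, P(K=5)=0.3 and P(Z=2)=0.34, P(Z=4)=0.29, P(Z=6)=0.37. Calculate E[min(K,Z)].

1.437

E[min(K,Z)] = Σ_k Σ_z min(k,z) · P(K=k)P(Z=z)
 = 0·0.1258 + 0·0.1073 + 0·0.1369 + 1·0.1122 + 1·0.0957 + 1·0.1221 + 2·0.102 + 4·0.087 + 5·0.111
 = 0 + 0 + 0 + 0.1122 + 0.0957 + 0.1221 + 0.204 + 0.348 + 0.555
 = 1.437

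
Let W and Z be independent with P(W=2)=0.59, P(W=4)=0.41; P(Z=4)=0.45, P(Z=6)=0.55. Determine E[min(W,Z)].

2.82

E[min(W,Z)] = Σ_w Σ_z min(w,z) · P(W=w)P(Z=z)
 = 2·0.2655 + 2·0.3245 + 4·0.1845 + 4·0.2255
 = 0.531 + 0.649 + 0.738 + 0.902
 = 2.82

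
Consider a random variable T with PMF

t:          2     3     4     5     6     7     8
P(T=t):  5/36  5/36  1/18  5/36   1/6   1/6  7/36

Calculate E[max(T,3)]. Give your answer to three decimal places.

5.472

E[max(T,3)] = Σ max(t,3)·P(T=t)
 = 3·5/36 + 3·5/36 + 4·1/18 + 5·5/36 + 6·1/6 + 7·1/6 + 8·7/36
 = 5/12 + 5/12 + 2/9 + 25/36 + 1 + 7/6 + 14/9
 = 197/36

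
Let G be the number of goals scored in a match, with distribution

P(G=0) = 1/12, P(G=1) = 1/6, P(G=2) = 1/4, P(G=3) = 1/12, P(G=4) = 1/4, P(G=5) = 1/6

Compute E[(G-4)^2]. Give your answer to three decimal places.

E[(G-4)^2] = Σ (g-4)^2·P(G=g)
 = 16·1/12 + 9·1/6 + 4·1/4 + 1·1/12 + 0·1/4 + 1·1/6
 = 4/3 + 3/2 + 1 + 1/12 + 0 + 1/6
 = 49/12

4.083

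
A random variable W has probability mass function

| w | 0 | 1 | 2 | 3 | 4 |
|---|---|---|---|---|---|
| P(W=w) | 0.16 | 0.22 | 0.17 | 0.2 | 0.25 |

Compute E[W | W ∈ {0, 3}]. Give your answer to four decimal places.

P(W ∈ {0, 3}) = 0.16 + 0.2 = 0.36.
E[W | W ∈ {0, 3}] = [0·0.16 + 3·0.2] / 0.36
 = 0.6 / 0.36
 = 5/3

1.6667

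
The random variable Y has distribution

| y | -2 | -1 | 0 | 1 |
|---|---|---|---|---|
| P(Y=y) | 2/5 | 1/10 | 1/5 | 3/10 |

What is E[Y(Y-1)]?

E[Y(Y-1)] = Σ y(y-1)·P(Y=y)
 = 6·2/5 + 2·1/10 + 0·1/5 + 0·3/10
 = 12/5 + 1/5 + 0 + 0
 = 13/5

2.6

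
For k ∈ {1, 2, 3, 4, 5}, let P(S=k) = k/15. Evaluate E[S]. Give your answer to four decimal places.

E[S] = Σ s·P(S=s)
 = 1·1/15 + 2·2/15 + 3·1/5 + 4·4/15 + 5·1/3
 = 1/15 + 4/15 + 3/5 + 16/15 + 5/3
 = 11/3

3.6667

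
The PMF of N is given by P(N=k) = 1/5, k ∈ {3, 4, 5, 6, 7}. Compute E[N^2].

E[N^2] = Σ n^2·P(N=n)
 = 9·1/5 + 16·1/5 + 25·1/5 + 36·1/5 + 49·1/5
 = 9/5 + 16/5 + 5 + 36/5 + 49/5
 = 27

27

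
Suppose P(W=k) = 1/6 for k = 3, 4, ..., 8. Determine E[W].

E[W] = Σ w·P(W=w)
 = 3·1/6 + 4·1/6 + 5·1/6 + 6·1/6 + 7·1/6 + 8·1/6
 = 1/2 + 2/3 + 5/6 + 1 + 7/6 + 4/3
 = 11/2

5.5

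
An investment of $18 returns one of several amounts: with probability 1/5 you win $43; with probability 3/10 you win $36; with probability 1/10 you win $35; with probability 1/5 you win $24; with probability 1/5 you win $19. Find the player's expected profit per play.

13.5

E[payout] = 43·1/5 + 36·3/10 + 35·1/10 + 24·1/5 + 19·1/5
 = 43/5 + 54/5 + 7/2 + 24/5 + 19/5
 = 63/2
Net = 63/2 - 18 = 27/2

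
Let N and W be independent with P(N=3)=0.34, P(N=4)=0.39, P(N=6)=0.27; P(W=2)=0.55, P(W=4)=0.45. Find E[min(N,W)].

E[min(N,W)] = Σ_n Σ_w min(n,w) · P(N=n)P(W=w)
 = 2·0.187 + 3·0.153 + 2·0.2145 + 4·0.1755 + 2·0.1485 + 4·0.1215
 = 0.374 + 0.459 + 0.429 + 0.702 + 0.297 + 0.486
 = 2.747

2.747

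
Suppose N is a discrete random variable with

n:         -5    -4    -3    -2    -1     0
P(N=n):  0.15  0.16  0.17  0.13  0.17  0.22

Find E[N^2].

8.53

E[N^2] = Σ n^2·P(N=n)
 = 25·0.15 + 16·0.16 + 9·0.17 + 4·0.13 + 1·0.17 + 0·0.22
 = 3.75 + 2.56 + 1.53 + 0.52 + 0.17 + 0
 = 8.53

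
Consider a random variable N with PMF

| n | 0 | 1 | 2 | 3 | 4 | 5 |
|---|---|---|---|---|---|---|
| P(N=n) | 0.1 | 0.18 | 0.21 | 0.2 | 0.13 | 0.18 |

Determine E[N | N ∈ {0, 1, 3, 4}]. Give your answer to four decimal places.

2.1311

P(N ∈ {0, 1, 3, 4}) = 0.1 + 0.18 + 0.2 + 0.13 = 0.61.
E[N | N ∈ {0, 1, 3, 4}] = [0·0.1 + 1·0.18 + 3·0.2 + 4·0.13] / 0.61
 = 1.3 / 0.61
 = 130/61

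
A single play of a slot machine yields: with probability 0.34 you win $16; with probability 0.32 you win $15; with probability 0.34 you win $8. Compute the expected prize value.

E[payout] = 16·0.34 + 15·0.32 + 8·0.34
 = 5.44 + 4.8 + 2.72
 = 12.96

12.96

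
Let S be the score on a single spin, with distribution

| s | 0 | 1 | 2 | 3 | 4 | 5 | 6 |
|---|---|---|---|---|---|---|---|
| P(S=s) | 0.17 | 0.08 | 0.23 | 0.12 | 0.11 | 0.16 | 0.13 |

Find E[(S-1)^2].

E[(S-1)^2] = Σ (s-1)^2·P(S=s)
 = 1·0.17 + 0·0.08 + 1·0.23 + 4·0.12 + 9·0.11 + 16·0.16 + 25·0.13
 = 0.17 + 0 + 0.23 + 0.48 + 0.99 + 2.56 + 3.25
 = 7.68

7.68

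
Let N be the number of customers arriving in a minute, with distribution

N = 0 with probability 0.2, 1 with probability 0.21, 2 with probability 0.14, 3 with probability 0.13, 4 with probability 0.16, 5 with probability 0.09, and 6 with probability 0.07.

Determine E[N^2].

E[N^2] = Σ n^2·P(N=n)
 = 0·0.2 + 1·0.21 + 4·0.14 + 9·0.13 + 16·0.16 + 25·0.09 + 36·0.07
 = 0 + 0.21 + 0.56 + 1.17 + 2.56 + 2.25 + 2.52
 = 9.27

9.27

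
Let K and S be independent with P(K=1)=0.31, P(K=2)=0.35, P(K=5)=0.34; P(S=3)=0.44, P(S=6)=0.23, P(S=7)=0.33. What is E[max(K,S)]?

E[max(K,S)] = Σ_k Σ_s max(k,s) · P(K=k)P(S=s)
 = 3·0.1364 + 6·0.0713 + 7·0.1023 + 3·0.154 + 6·0.0805 + 7·0.1155 + 5·0.1496 + 6·0.0782 + 7·0.1122
 = 0.4092 + 0.4278 + 0.7161 + 0.462 + 0.483 + 0.8085 + 0.748 + 0.4692 + 0.7854
 = 5.3092

5.3092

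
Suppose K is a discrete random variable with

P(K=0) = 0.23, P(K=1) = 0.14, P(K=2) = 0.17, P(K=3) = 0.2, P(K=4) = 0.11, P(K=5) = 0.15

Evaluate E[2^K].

9.35

E[2^K] = Σ 2^k·P(K=k)
 = 1·0.23 + 2·0.14 + 4·0.17 + 8·0.2 + 16·0.11 + 32·0.15
 = 0.23 + 0.28 + 0.68 + 1.6 + 1.76 + 4.8
 = 9.35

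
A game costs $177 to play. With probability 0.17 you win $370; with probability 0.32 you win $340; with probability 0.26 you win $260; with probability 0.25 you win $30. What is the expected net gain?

69.8

E[payout] = 370·0.17 + 340·0.32 + 260·0.26 + 30·0.25
 = 62.9 + 108.8 + 67.6 + 7.5
 = 246.8
Net = 246.8 - 177 = 69.8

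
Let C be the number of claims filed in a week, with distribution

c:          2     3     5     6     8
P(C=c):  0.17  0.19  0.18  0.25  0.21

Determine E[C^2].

29.33

E[C^2] = Σ c^2·P(C=c)
 = 4·0.17 + 9·0.19 + 25·0.18 + 36·0.25 + 64·0.21
 = 0.68 + 1.71 + 4.5 + 9 + 13.44
 = 29.33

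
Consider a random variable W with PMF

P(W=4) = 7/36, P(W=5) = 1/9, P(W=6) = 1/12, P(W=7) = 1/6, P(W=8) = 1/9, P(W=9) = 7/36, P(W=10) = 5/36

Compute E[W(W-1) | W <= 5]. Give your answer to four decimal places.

14.9091

P(W <= 5) = 7/36 + 1/9 = 11/36.
E[W(W-1) | W <= 5] = [12·7/36 + 20·1/9] / (11/36)
 = 41/9 / (11/36)
 = 164/11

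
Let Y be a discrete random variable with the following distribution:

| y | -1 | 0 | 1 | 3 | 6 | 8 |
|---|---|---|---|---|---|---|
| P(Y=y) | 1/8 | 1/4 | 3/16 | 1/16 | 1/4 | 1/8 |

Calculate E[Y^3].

E[Y^3] = Σ y^3·P(Y=y)
 = (-1)·1/8 + 0·1/4 + 1·3/16 + 27·1/16 + 216·1/4 + 512·1/8
 = (-1/8) + 0 + 3/16 + 27/16 + 54 + 64
 = 479/4

119.75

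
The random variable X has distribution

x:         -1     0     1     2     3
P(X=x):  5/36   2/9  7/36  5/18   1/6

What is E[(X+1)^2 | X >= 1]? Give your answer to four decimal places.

P(X >= 1) = 7/36 + 5/18 + 1/6 = 23/36.
E[(X+1)^2 | X >= 1] = [4·7/36 + 9·5/18 + 16·1/6] / (23/36)
 = 107/18 / (23/36)
 = 214/23

9.3043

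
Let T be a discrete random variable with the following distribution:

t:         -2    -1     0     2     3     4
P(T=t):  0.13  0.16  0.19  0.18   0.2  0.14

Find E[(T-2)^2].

E[(T-2)^2] = Σ (t-2)^2·P(T=t)
 = 16·0.13 + 9·0.16 + 4·0.19 + 0·0.18 + 1·0.2 + 4·0.14
 = 2.08 + 1.44 + 0.76 + 0 + 0.2 + 0.56
 = 5.04

5.04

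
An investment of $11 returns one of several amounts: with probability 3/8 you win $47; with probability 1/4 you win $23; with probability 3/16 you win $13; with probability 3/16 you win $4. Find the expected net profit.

15.5625

E[payout] = 47·3/8 + 23·1/4 + 13·3/16 + 4·3/16
 = 141/8 + 23/4 + 39/16 + 3/4
 = 425/16
Net = 425/16 - 11 = 249/16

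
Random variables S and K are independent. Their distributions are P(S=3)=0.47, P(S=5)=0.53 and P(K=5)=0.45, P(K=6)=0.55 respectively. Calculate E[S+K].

E[S+K] = Σ_s Σ_k (s+k) · P(S=s)P(K=k)
 = 8·0.2115 + 9·0.2585 + 10·0.2385 + 11·0.2915
 = 1.692 + 2.3265 + 2.385 + 3.2065
 = 9.61

9.61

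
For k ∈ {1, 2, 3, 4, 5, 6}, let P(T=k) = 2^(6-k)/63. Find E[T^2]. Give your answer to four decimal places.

E[T^2] = Σ t^2·P(T=t)
 = 1·32/63 + 4·16/63 + 9·8/63 + 16·4/63 + 25·2/63 + 36·1/63
 = 32/63 + 64/63 + 8/7 + 64/63 + 50/63 + 4/7
 = 106/21

5.0476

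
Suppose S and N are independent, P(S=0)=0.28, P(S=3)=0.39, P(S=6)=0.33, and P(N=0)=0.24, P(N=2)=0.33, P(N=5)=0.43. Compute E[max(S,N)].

E[max(S,N)] = Σ_s Σ_n max(s,n) · P(S=s)P(N=n)
 = 0·0.0672 + 2·0.0924 + 5·0.1204 + 3·0.0936 + 3·0.1287 + 5·0.1677 + 6·0.0792 + 6·0.1089 + 6·0.1419
 = 0 + 0.1848 + 0.602 + 0.2808 + 0.3861 + 0.8385 + 0.4752 + 0.6534 + 0.8514
 = 4.2722

4.2722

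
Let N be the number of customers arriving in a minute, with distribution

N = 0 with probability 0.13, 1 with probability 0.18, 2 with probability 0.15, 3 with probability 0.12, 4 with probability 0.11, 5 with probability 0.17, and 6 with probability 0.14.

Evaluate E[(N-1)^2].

7.97

E[(N-1)^2] = Σ (n-1)^2·P(N=n)
 = 1·0.13 + 0·0.18 + 1·0.15 + 4·0.12 + 9·0.11 + 16·0.17 + 25·0.14
 = 0.13 + 0 + 0.15 + 0.48 + 0.99 + 2.72 + 3.5
 = 7.97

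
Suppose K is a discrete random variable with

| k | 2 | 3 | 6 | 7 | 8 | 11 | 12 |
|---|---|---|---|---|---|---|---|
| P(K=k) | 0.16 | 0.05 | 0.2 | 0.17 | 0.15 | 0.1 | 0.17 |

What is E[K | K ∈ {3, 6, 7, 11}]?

P(K ∈ {3, 6, 7, 11}) = 0.05 + 0.2 + 0.17 + 0.1 = 0.52.
E[K | K ∈ {3, 6, 7, 11}] = [3·0.05 + 6·0.2 + 7·0.17 + 11·0.1] / 0.52
 = 3.64 / 0.52
 = 7

7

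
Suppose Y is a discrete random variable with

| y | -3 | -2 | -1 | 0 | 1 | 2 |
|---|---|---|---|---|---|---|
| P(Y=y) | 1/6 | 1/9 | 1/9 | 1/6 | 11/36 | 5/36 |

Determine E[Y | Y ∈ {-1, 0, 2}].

0.4

P(Y ∈ {-1, 0, 2}) = 1/9 + 1/6 + 5/36 = 5/12.
E[Y | Y ∈ {-1, 0, 2}] = [(-1)·1/9 + 0·1/6 + 2·5/36] / (5/12)
 = 1/6 / (5/12)
 = 2/5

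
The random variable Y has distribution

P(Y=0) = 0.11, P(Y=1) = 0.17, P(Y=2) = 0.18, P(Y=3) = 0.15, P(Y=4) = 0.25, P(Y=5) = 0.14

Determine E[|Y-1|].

1.9

E[|Y-1|] = Σ |y-1|·P(Y=y)
 = 1·0.11 + 0·0.17 + 1·0.18 + 2·0.15 + 3·0.25 + 4·0.14
 = 0.11 + 0 + 0.18 + 0.3 + 0.75 + 0.56
 = 1.9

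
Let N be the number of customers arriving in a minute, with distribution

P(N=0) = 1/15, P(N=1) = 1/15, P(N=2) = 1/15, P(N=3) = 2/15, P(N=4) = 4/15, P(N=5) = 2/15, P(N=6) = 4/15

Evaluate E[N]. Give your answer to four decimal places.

3.9333

E[N] = Σ n·P(N=n)
 = 0·1/15 + 1·1/15 + 2·1/15 + 3·2/15 + 4·4/15 + 5·2/15 + 6·4/15
 = 0 + 1/15 + 2/15 + 2/5 + 16/15 + 2/3 + 8/5
 = 59/15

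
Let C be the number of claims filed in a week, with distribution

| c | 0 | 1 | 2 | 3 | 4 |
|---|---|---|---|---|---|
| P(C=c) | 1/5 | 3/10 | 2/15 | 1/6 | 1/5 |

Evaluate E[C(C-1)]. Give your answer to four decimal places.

E[C(C-1)] = Σ c(c-1)·P(C=c)
 = 0·1/5 + 0·3/10 + 2·2/15 + 6·1/6 + 12·1/5
 = 0 + 0 + 4/15 + 1 + 12/5
 = 11/3

3.6667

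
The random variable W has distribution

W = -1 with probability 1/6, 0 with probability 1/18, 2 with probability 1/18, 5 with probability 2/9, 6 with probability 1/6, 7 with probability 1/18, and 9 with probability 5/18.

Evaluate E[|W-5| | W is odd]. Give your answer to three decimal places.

P(W is odd) = 1/6 + 2/9 + 1/18 + 5/18 = 13/18.
E[|W-5| | W is odd] = [6·1/6 + 0·2/9 + 2·1/18 + 4·5/18] / (13/18)
 = 20/9 / (13/18)
 = 40/13

3.077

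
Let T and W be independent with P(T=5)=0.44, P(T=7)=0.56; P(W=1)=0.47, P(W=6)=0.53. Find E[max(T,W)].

6.3532

E[max(T,W)] = Σ_t Σ_w max(t,w) · P(T=t)P(W=w)
 = 5·0.2068 + 6·0.2332 + 7·0.2632 + 7·0.2968
 = 1.034 + 1.3992 + 1.8424 + 2.0776
 = 6.3532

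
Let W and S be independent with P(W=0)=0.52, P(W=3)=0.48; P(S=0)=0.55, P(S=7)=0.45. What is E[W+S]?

E[W+S] = Σ_w Σ_s (w+s) · P(W=w)P(S=s)
 = 0·0.286 + 7·0.234 + 3·0.264 + 10·0.216
 = 0 + 1.638 + 0.792 + 2.16
 = 4.59

4.59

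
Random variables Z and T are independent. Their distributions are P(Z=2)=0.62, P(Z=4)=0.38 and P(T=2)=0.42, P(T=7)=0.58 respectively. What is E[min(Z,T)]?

2.4408

E[min(Z,T)] = Σ_z Σ_t min(z,t) · P(Z=z)P(T=t)
 = 2·0.2604 + 2·0.3596 + 2·0.1596 + 4·0.2204
 = 0.5208 + 0.7192 + 0.3192 + 0.8816
 = 2.4408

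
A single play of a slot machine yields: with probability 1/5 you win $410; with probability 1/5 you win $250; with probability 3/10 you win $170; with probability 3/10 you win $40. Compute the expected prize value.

E[payout] = 410·1/5 + 250·1/5 + 170·3/10 + 40·3/10
 = 82 + 50 + 51 + 12
 = 195

195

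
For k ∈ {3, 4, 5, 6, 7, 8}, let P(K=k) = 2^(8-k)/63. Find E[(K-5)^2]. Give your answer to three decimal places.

E[(K-5)^2] = Σ (k-5)^2·P(K=k)
 = 4·32/63 + 1·16/63 + 0·8/63 + 1·4/63 + 4·2/63 + 9·1/63
 = 128/63 + 16/63 + 0 + 4/63 + 8/63 + 1/7
 = 55/21

2.619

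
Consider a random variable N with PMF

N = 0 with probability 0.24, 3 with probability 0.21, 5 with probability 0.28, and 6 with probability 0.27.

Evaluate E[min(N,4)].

E[min(N,4)] = Σ min(n,4)·P(N=n)
 = 0·0.24 + 3·0.21 + 4·0.28 + 4·0.27
 = 0 + 0.63 + 1.12 + 1.08
 = 2.83

2.83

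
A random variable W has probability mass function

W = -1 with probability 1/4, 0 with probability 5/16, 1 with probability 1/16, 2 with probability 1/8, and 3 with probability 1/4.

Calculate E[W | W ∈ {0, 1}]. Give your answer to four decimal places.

0.1667

P(W ∈ {0, 1}) = 5/16 + 1/16 = 3/8.
E[W | W ∈ {0, 1}] = [0·5/16 + 1·1/16] / (3/8)
 = 1/16 / (3/8)
 = 1/6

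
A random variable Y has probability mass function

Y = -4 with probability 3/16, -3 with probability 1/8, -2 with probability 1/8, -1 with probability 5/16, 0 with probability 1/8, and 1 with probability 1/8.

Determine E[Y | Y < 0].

P(Y < 0) = 3/16 + 1/8 + 1/8 + 5/16 = 3/4.
E[Y | Y < 0] = [(-4)·3/16 + (-3)·1/8 + (-2)·1/8 + (-1)·5/16] / (3/4)
 = -27/16 / (3/4)
 = -9/4

-2.25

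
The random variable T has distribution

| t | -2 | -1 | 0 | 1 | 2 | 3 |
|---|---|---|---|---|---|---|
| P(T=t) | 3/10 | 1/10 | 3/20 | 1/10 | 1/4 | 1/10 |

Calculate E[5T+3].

4

E[5T+3] = Σ (5t+3)·P(T=t)
 = (-7)·3/10 + (-2)·1/10 + 3·3/20 + 8·1/10 + 13·1/4 + 18·1/10
 = (-21/10) + (-1/5) + 9/20 + 4/5 + 13/4 + 9/5
 = 4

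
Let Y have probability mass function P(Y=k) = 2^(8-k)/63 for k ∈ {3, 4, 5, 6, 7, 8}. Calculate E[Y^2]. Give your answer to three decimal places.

E[Y^2] = Σ y^2·P(Y=y)
 = 9·32/63 + 16·16/63 + 25·8/63 + 36·4/63 + 49·2/63 + 64·1/63
 = 32/7 + 256/63 + 200/63 + 16/7 + 14/9 + 64/63
 = 50/3

16.667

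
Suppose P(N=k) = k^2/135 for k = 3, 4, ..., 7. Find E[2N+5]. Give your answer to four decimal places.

16.4815

E[2N+5] = Σ (2n+5)·P(N=n)
 = 11·1/15 + 13·16/135 + 15·5/27 + 17·4/15 + 19·49/135
 = 11/15 + 208/135 + 25/9 + 68/15 + 931/135
 = 445/27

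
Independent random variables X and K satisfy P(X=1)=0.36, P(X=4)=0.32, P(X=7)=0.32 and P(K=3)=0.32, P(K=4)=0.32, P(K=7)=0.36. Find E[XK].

E[XK] = Σ_x Σ_k xk · P(X=x)P(K=k)
 = 3·0.1152 + 4·0.1152 + 7·0.1296 + 12·0.1024 + 16·0.1024 + 28·0.1152 + 21·0.1024 + 28·0.1024 + 49·0.1152
 = 0.3456 + 0.4608 + 0.9072 + 1.2288 + 1.6384 + 3.2256 + 2.1504 + 2.8672 + 5.6448
 = 18.4688

18.4688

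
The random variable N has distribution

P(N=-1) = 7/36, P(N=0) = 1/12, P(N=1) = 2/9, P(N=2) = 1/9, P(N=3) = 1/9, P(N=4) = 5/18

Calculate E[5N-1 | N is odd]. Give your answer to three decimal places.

2.421

P(N is odd) = 7/36 + 2/9 + 1/9 = 19/36.
E[5N-1 | N is odd] = [(-6)·7/36 + 4·2/9 + 14·1/9] / (19/36)
 = 23/18 / (19/36)
 = 46/19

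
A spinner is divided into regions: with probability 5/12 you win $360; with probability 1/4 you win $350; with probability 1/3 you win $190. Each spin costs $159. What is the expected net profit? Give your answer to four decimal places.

E[payout] = 360·5/12 + 350·1/4 + 190·1/3
 = 150 + 175/2 + 190/3
 = 1805/6
Net = 1805/6 - 159 = 851/6

141.8333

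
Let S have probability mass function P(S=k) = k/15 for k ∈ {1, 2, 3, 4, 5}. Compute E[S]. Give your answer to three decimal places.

E[S] = Σ s·P(S=s)
 = 1·1/15 + 2·2/15 + 3·1/5 + 4·4/15 + 5·1/3
 = 1/15 + 4/15 + 3/5 + 16/15 + 5/3
 = 11/3

3.667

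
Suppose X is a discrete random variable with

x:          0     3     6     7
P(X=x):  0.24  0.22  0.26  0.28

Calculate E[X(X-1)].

E[X(X-1)] = Σ x(x-1)·P(X=x)
 = 0·0.24 + 6·0.22 + 30·0.26 + 42·0.28
 = 0 + 1.32 + 7.8 + 11.76
 = 20.88

20.88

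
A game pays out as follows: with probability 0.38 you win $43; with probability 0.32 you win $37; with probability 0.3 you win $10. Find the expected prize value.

31.18

E[payout] = 43·0.38 + 37·0.32 + 10·0.3
 = 16.34 + 11.84 + 3
 = 31.18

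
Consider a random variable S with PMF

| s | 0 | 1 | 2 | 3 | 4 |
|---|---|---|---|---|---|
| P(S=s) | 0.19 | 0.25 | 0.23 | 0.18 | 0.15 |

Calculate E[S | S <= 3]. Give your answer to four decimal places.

P(S <= 3) = 0.19 + 0.25 + 0.23 + 0.18 = 0.85.
E[S | S <= 3] = [0·0.19 + 1·0.25 + 2·0.23 + 3·0.18] / 0.85
 = 1.25 / 0.85
 = 25/17

1.4706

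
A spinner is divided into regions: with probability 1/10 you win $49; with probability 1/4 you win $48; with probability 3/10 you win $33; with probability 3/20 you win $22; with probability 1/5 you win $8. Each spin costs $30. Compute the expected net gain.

E[payout] = 49·1/10 + 48·1/4 + 33·3/10 + 22·3/20 + 8·1/5
 = 49/10 + 12 + 99/10 + 33/10 + 8/5
 = 317/10
Net = 317/10 - 30 = 17/10

1.7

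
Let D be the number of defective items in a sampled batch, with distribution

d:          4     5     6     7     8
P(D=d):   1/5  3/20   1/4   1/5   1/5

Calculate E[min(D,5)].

4.8

E[min(D,5)] = Σ min(d,5)·P(D=d)
 = 4·1/5 + 5·3/20 + 5·1/4 + 5·1/5 + 5·1/5
 = 4/5 + 3/4 + 5/4 + 1 + 1
 = 24/5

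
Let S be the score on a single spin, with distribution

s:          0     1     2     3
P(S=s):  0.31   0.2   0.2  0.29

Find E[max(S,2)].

2.29

E[max(S,2)] = Σ max(s,2)·P(S=s)
 = 2·0.31 + 2·0.2 + 2·0.2 + 3·0.29
 = 0.62 + 0.4 + 0.4 + 0.87
 = 2.29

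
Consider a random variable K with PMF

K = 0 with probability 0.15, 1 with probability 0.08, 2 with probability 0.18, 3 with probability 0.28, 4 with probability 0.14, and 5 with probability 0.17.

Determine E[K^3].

E[K^3] = Σ k^3·P(K=k)
 = 0·0.15 + 1·0.08 + 8·0.18 + 27·0.28 + 64·0.14 + 125·0.17
 = 0 + 0.08 + 1.44 + 7.56 + 8.96 + 21.25
 = 39.29

39.29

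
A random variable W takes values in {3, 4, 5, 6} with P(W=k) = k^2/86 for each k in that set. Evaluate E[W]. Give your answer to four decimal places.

E[W] = Σ w·P(W=w)
 = 3·9/86 + 4·8/43 + 5·25/86 + 6·18/43
 = 27/86 + 32/43 + 125/86 + 108/43
 = 216/43

5.0233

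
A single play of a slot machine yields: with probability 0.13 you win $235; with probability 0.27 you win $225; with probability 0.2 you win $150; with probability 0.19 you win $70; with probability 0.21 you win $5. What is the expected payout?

E[payout] = 235·0.13 + 225·0.27 + 150·0.2 + 70·0.19 + 5·0.21
 = 30.55 + 60.75 + 30 + 13.3 + 1.05
 = 135.65

135.65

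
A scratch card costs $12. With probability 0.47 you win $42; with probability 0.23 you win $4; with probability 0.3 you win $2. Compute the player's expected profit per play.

E[payout] = 42·0.47 + 4·0.23 + 2·0.3
 = 19.74 + 0.92 + 0.6
 = 21.26
Net = 21.26 - 12 = 9.26

9.26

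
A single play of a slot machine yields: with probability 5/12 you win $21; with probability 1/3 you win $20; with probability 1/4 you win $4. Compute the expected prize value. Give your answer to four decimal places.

E[payout] = 21·5/12 + 20·1/3 + 4·1/4
 = 35/4 + 20/3 + 1
 = 197/12

16.4167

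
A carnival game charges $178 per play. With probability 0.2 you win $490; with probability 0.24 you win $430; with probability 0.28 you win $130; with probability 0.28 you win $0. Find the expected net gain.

E[payout] = 490·0.2 + 430·0.24 + 130·0.28 + 0·0.28
 = 98 + 103.2 + 36.4 + 0
 = 237.6
Net = 237.6 - 178 = 59.6

59.6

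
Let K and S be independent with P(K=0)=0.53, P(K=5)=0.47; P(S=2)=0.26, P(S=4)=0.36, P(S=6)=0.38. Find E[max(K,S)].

E[max(K,S)] = Σ_k Σ_s max(k,s) · P(K=k)P(S=s)
 = 2·0.1378 + 4·0.1908 + 6·0.2014 + 5·0.1222 + 5·0.1692 + 6·0.1786
 = 0.2756 + 0.7632 + 1.2084 + 0.611 + 0.846 + 1.0716
 = 4.7758

4.7758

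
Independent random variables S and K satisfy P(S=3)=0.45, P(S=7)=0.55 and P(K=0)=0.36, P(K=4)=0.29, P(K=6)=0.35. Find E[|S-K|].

3.146

E[|S-K|] = Σ_s Σ_k |s-k| · P(S=s)P(K=k)
 = 3·0.162 + 1·0.1305 + 3·0.1575 + 7·0.198 + 3·0.1595 + 1·0.1925
 = 0.486 + 0.1305 + 0.4725 + 1.386 + 0.4785 + 0.1925
 = 3.146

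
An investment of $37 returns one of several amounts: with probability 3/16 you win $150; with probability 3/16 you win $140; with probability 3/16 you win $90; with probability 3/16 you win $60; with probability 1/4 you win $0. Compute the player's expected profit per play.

E[payout] = 150·3/16 + 140·3/16 + 90·3/16 + 60·3/16 + 0·1/4
 = 225/8 + 105/4 + 135/8 + 45/4 + 0
 = 165/2
Net = 165/2 - 37 = 91/2

45.5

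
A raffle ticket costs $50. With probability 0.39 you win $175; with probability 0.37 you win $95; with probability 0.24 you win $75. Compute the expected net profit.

71.4

E[payout] = 175·0.39 + 95·0.37 + 75·0.24
 = 68.25 + 35.15 + 18
 = 121.4
Net = 121.4 - 50 = 71.4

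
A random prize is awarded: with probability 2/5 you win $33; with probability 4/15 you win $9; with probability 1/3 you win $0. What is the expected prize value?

E[payout] = 33·2/5 + 9·4/15 + 0·1/3
 = 66/5 + 12/5 + 0
 = 78/5

15.6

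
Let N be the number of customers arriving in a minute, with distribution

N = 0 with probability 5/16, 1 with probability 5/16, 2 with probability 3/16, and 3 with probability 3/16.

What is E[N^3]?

6.875

E[N^3] = Σ n^3·P(N=n)
 = 0·5/16 + 1·5/16 + 8·3/16 + 27·3/16
 = 0 + 5/16 + 3/2 + 81/16
 = 55/8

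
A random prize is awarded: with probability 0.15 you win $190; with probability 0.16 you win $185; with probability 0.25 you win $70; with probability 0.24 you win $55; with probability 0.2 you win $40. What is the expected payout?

E[payout] = 190·0.15 + 185·0.16 + 70·0.25 + 55·0.24 + 40·0.2
 = 28.5 + 29.6 + 17.5 + 13.2 + 8
 = 96.8

96.8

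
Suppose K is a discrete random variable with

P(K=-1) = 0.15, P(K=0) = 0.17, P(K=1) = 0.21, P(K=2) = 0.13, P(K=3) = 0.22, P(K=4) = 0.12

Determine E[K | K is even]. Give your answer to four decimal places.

P(K is even) = 0.17 + 0.13 + 0.12 = 0.42.
E[K | K is even] = [0·0.17 + 2·0.13 + 4·0.12] / 0.42
 = 0.74 / 0.42
 = 37/21

1.7619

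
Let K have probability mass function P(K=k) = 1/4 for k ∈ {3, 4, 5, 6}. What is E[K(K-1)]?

17

E[K(K-1)] = Σ k(k-1)·P(K=k)
 = 6·1/4 + 12·1/4 + 20·1/4 + 30·1/4
 = 3/2 + 3 + 5 + 15/2
 = 17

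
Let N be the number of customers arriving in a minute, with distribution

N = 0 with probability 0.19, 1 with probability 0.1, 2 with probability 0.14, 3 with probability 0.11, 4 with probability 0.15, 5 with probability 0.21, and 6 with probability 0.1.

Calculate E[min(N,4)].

2.55

E[min(N,4)] = Σ min(n,4)·P(N=n)
 = 0·0.19 + 1·0.1 + 2·0.14 + 3·0.11 + 4·0.15 + 4·0.21 + 4·0.1
 = 0 + 0.1 + 0.28 + 0.33 + 0.6 + 0.84 + 0.4
 = 2.55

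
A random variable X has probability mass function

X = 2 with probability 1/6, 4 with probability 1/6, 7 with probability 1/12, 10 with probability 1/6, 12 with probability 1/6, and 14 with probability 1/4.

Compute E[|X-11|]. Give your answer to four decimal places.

4.0833

E[|X-11|] = Σ |x-11|·P(X=x)
 = 9·1/6 + 7·1/6 + 4·1/12 + 1·1/6 + 1·1/6 + 3·1/4
 = 3/2 + 7/6 + 1/3 + 1/6 + 1/6 + 3/4
 = 49/12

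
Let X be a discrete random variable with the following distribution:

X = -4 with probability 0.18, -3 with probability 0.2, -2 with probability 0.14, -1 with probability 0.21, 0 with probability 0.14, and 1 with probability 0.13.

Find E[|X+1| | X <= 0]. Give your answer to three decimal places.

P(X <= 0) = 0.18 + 0.2 + 0.14 + 0.21 + 0.14 = 0.87.
E[|X+1| | X <= 0] = [3·0.18 + 2·0.2 + 1·0.14 + 0·0.21 + 1·0.14] / 0.87
 = 1.22 / 0.87
 = 122/87

1.402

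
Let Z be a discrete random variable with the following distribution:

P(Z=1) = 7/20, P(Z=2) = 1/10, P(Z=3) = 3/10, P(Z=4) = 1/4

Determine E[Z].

E[Z] = Σ z·P(Z=z)
 = 1·7/20 + 2·1/10 + 3·3/10 + 4·1/4
 = 7/20 + 1/5 + 9/10 + 1
 = 49/20

2.45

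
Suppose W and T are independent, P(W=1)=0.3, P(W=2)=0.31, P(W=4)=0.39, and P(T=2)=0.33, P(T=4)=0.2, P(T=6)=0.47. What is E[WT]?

E[WT] = Σ_w Σ_t wt · P(W=w)P(T=t)
 = 2·0.099 + 4·0.06 + 6·0.141 + 4·0.1023 + 8·0.062 + 12·0.1457 + 8·0.1287 + 16·0.078 + 24·0.1833
 = 0.198 + 0.24 + 0.846 + 0.4092 + 0.496 + 1.7484 + 1.0296 + 1.248 + 4.3992
 = 10.6144

10.6144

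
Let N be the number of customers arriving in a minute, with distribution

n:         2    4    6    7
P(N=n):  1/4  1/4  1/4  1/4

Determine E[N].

E[N] = Σ n·P(N=n)
 = 2·1/4 + 4·1/4 + 6·1/4 + 7·1/4
 = 1/2 + 1 + 3/2 + 7/4
 = 19/4

4.75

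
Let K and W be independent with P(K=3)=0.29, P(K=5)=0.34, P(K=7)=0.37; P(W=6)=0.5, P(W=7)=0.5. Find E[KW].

33.54

E[KW] = Σ_k Σ_w kw · P(K=k)P(W=w)
 = 18·0.145 + 21·0.145 + 30·0.17 + 35·0.17 + 42·0.185 + 49·0.185
 = 2.61 + 3.045 + 5.1 + 5.95 + 7.77 + 9.065
 = 33.54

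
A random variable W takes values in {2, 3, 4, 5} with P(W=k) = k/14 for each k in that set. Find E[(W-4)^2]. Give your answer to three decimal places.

E[(W-4)^2] = Σ (w-4)^2·P(W=w)
 = 4·1/7 + 1·3/14 + 0·2/7 + 1·5/14
 = 4/7 + 3/14 + 0 + 5/14
 = 8/7

1.143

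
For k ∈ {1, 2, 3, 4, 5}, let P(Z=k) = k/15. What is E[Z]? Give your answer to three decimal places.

3.667

E[Z] = Σ z·P(Z=z)
 = 1·1/15 + 2·2/15 + 3·1/5 + 4·4/15 + 5·1/3
 = 1/15 + 4/15 + 3/5 + 16/15 + 5/3
 = 11/3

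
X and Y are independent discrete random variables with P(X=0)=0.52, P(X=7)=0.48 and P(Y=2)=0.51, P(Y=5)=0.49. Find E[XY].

11.6592

E[XY] = Σ_x Σ_y xy · P(X=x)P(Y=y)
 = 0·0.2652 + 0·0.2548 + 14·0.2448 + 35·0.2352
 = 0 + 0 + 3.4272 + 8.232
 = 11.6592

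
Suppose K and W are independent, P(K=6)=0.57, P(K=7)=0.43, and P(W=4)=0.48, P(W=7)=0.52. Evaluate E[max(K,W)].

E[max(K,W)] = Σ_k Σ_w max(k,w) · P(K=k)P(W=w)
 = 6·0.2736 + 7·0.2964 + 7·0.2064 + 7·0.2236
 = 1.6416 + 2.0748 + 1.4448 + 1.5652
 = 6.7264

6.7264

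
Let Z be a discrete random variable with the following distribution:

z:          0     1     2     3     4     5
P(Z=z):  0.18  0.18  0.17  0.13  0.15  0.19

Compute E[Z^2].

9.18

E[Z^2] = Σ z^2·P(Z=z)
 = 0·0.18 + 1·0.18 + 4·0.17 + 9·0.13 + 16·0.15 + 25·0.19
 = 0 + 0.18 + 0.68 + 1.17 + 2.4 + 4.75
 = 9.18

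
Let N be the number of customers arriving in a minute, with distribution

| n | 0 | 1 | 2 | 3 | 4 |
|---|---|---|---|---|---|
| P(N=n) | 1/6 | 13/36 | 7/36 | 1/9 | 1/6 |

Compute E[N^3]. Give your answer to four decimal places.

15.5833

E[N^3] = Σ n^3·P(N=n)
 = 0·1/6 + 1·13/36 + 8·7/36 + 27·1/9 + 64·1/6
 = 0 + 13/36 + 14/9 + 3 + 32/3
 = 187/12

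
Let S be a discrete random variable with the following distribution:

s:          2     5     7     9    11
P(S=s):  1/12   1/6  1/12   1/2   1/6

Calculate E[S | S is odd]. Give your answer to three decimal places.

8.455

P(S is odd) = 1/6 + 1/12 + 1/2 + 1/6 = 11/12.
E[S | S is odd] = [5·1/6 + 7·1/12 + 9·1/2 + 11·1/6] / (11/12)
 = 31/4 / (11/12)
 = 93/11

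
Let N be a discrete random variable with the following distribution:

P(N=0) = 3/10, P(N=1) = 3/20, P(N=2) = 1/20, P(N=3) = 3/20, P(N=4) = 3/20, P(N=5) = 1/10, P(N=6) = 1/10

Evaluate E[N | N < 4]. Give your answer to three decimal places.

P(N < 4) = 3/10 + 3/20 + 1/20 + 3/20 = 13/20.
E[N | N < 4] = [0·3/10 + 1·3/20 + 2·1/20 + 3·3/20] / (13/20)
 = 7/10 / (13/20)
 = 14/13

1.077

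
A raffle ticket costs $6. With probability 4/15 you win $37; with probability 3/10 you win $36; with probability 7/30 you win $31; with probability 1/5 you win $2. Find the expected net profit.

22.3

E[payout] = 37·4/15 + 36·3/10 + 31·7/30 + 2·1/5
 = 148/15 + 54/5 + 217/30 + 2/5
 = 283/10
Net = 283/10 - 6 = 223/10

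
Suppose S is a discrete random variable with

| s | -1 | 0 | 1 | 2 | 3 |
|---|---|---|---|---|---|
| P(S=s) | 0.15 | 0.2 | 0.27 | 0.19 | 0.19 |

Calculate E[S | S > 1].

2.5

P(S > 1) = 0.19 + 0.19 = 0.38.
E[S | S > 1] = [2·0.19 + 3·0.19] / 0.38
 = 0.95 / 0.38
 = 5/2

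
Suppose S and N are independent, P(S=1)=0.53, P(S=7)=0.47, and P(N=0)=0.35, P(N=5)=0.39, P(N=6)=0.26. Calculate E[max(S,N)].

5.3358

E[max(S,N)] = Σ_s Σ_n max(s,n) · P(S=s)P(N=n)
 = 1·0.1855 + 5·0.2067 + 6·0.1378 + 7·0.1645 + 7·0.1833 + 7·0.1222
 = 0.1855 + 1.0335 + 0.8268 + 1.1515 + 1.2831 + 0.8554
 = 5.3358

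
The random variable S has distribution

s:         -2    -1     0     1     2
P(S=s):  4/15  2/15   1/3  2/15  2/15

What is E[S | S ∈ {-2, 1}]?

-1

P(S ∈ {-2, 1}) = 4/15 + 2/15 = 2/5.
E[S | S ∈ {-2, 1}] = [(-2)·4/15 + 1·2/15] / (2/5)
 = -2/5 / (2/5)
 = -1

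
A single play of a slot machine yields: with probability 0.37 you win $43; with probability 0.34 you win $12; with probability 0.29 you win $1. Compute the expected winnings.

E[payout] = 43·0.37 + 12·0.34 + 1·0.29
 = 15.91 + 4.08 + 0.29
 = 20.28

20.28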